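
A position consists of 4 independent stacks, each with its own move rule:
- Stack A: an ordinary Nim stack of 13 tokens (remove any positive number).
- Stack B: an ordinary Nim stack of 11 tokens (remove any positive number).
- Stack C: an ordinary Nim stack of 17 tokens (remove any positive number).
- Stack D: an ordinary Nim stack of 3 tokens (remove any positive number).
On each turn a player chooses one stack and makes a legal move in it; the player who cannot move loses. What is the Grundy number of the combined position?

Stack A is a plain Nim stack of size 13, so its Grundy value is 13.
Stack B is a plain Nim stack of size 11, so its Grundy value is 11.
Stack C is a plain Nim stack of size 17, so its Grundy value is 17.
Stack D is a plain Nim stack of size 3, so its Grundy value is 3.
The value of a disjunctive sum is the nim-sum of the parts.
Combined value = 13 XOR 11 XOR 17 XOR 3 = 20.

20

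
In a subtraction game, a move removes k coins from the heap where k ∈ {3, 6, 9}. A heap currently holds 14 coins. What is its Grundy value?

Build the Grundy sequence with g(k) = mex{g(k−s) : s ∈ {3, 6, 9}, s ≤ k}:
k:     0  1  2  3  4  5  6  7  8  9 10 11 12 13 14
g(k):  0  0  0  1  1  1  2  2  2  3  3  3  0  0  0
So g(14) = 0.

0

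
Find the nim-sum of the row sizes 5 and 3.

Nim-sum: 5 XOR 3 = 6.

6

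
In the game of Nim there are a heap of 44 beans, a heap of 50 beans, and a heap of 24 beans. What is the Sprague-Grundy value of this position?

In binary:
  101100  (44)
  110010  (50)
  011000  (24)
  ------
  000110  (6)

6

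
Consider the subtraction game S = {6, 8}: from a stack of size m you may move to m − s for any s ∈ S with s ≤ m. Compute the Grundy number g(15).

0

Build the Grundy sequence with g(k) = mex{g(k−s) : s ∈ {6, 8}, s ≤ k}:
k:     0  1  2  3  4  5  6  7  8  9 10 11 12 13 14 15
g(k):  0  0  0  0  0  0  1  1  1  1  1  1  2  2  0  0
So g(15) = 0.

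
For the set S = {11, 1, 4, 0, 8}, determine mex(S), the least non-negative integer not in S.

2

The values 0, 1 are all present; 2 is the first non-negative integer missing from the set.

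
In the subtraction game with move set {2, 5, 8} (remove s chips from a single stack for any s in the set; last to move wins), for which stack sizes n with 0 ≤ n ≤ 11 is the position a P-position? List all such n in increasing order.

0, 1, 4, 7, 10, 11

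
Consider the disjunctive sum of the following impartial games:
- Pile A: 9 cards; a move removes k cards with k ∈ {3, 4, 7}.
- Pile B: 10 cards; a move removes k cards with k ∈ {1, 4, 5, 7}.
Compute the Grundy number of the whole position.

Grundy values for pile A (subtraction set {3, 4, 7}):
k:     0  1  2  3  4  5  6  7  8  9
g(k):  0  0  0  1  1  1  2  2  2  3
So g(9) = 3.
Grundy values for pile B (subtraction set {1, 4, 5, 7}):
k:     0  1  2  3  4  5  6  7  8  9 10
g(k):  0  1  0  1  2  3  2  3  0  1  0
So g(10) = 0.
By the Sprague-Grundy theorem, the Grundy value of a sum of independent games is the XOR of the component values.
Combined value = 3 ⊕ 0 = 3.

3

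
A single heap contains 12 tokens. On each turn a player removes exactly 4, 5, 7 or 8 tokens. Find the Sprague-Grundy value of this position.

0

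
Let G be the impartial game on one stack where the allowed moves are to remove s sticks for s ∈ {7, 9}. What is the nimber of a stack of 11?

1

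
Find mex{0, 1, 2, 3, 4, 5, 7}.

6

The values 0, 1, 2, 3, 4, 5 are all present; 6 is the first non-negative integer missing from the set.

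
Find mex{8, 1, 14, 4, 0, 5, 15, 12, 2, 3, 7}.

The values 0, 1, 2, 3, 4, 5 are all present; 6 is the first non-negative integer missing from the set.

6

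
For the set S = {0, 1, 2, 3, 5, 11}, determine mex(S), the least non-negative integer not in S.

4

The values 0, 1, 2, 3 are all present; 4 is the first non-negative integer missing from the set.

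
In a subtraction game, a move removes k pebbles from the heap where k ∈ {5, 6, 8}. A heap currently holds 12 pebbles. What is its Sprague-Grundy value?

Build the Grundy sequence with g(k) = mex{g(k−s) : s ∈ {5, 6, 8}, s ≤ k}:
k:     0  1  2  3  4  5  6  7  8  9 10 11 12
g(k):  0  0  0  0  0  1  1  1  1  1  2  2  2
So g(12) = 2.

2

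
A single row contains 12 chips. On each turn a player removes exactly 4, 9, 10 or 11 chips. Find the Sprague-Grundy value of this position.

Grundy values for subtraction set {4, 9, 10, 11}:
k:     0  1  2  3  4  5  6  7  8  9 10 11 12
g(k):  0  0  0  0  1  1  1  1  0  2  2  2  1
So g(12) = 1.

1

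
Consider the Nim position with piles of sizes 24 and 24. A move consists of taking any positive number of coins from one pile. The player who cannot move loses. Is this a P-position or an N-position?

Compute the nim-sum pairwise:
24 ^ 24 = 0
The nim-sum is 0, so this is a P-position: the player to move is in a losing position under optimal play.

P-position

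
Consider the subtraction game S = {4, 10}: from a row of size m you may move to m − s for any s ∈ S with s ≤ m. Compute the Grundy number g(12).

1

Build the Grundy sequence with g(k) = mex{g(k−s) : s ∈ {4, 10}, s ≤ k}:
k:     0  1  2  3  4  5  6  7  8  9 10 11 12
g(k):  0  0  0  0  1  1  1  1  0  0  2  2  1
So g(12) = 1.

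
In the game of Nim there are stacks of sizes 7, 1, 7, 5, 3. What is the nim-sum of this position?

7

Compute the nim-sum pairwise:
7 XOR 1 = 6
6 XOR 7 = 1
1 XOR 5 = 4
4 XOR 3 = 7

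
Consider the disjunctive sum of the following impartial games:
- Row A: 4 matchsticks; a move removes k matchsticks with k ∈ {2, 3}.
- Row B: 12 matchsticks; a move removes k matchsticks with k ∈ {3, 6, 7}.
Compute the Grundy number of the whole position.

2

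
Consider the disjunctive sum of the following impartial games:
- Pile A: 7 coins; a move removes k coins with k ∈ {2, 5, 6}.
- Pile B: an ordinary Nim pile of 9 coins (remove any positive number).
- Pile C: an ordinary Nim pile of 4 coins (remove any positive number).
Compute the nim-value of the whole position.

Grundy values for pile A (subtraction set {2, 5, 6}):
g(0) = mex{} = 0
g(1) = mex{} = 0
g(2) = mex{0} = 1
g(3) = mex{0} = 1
g(4) = mex{1} = 0
g(5) = mex{0,1} = 2
g(6) = mex{0} = 1
g(7) = mex{0,1,2} = 3
So g(7) = 3.
Pile B is a plain Nim pile of size 9, so its Grundy value is 9.
Pile C is a plain Nim pile of size 4, so its Grundy value is 4.
The value of a disjunctive sum is the nim-sum of the parts.
Combined value = 3 ⊕ 9 ⊕ 4 = 14.

14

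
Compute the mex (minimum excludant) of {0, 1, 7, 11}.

2

The values 0, 1 are all present; 2 is the first non-negative integer missing from the set.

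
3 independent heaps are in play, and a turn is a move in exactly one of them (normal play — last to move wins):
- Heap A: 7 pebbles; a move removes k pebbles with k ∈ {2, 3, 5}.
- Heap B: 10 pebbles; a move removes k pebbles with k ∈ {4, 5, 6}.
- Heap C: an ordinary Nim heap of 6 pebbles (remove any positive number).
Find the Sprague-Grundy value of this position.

6

For heap A, compute g(0), g(1), … with moves {2, 3, 5}:
g(0) = mex{} = 0
g(1) = mex{} = 0
g(2) = mex{0} = 1
g(3) = mex{0} = 1
g(4) = mex{0,1} = 2
g(5) = mex{0,1} = 2
g(6) = mex{0,1,2} = 3
g(7) = mex{1,2} = 0
So g(7) = 0.
Build the Grundy sequence for heap B with g(k) = mex{g(k−s) : s ∈ {4, 5, 6}, s ≤ k}:
g(0) = mex{} = 0
g(1) = mex{} = 0
g(2) = mex{} = 0
g(3) = mex{} = 0
g(4) = mex{0} = 1
g(5) = mex{0} = 1
g(6) = mex{0} = 1
g(7) = mex{0} = 1
g(8) = mex{0,1} = 2
g(9) = mex{0,1} = 2
g(10) = mex{1} = 0
So g(10) = 0.
Heap C is a plain Nim heap of size 6, so its Grundy value is 6.
The value of a disjunctive sum is the nim-sum of the parts.
Combined value = 0 XOR 0 XOR 6 = 6.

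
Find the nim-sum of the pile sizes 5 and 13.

8

Bitwise XOR of the heap sizes:
  0101  (5)
  1101  (13)
  ----
  1000  (8)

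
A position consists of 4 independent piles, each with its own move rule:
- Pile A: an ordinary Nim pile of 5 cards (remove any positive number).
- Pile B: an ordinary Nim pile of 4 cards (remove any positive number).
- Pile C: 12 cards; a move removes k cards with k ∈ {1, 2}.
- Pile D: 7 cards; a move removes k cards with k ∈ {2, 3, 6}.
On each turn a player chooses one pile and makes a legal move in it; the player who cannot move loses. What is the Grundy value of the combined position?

0

Pile A is a plain Nim pile of size 5, so its Grundy value is 5.
Pile B is a plain Nim pile of size 4, so its Grundy value is 4.
Build the Grundy sequence for pile C with g(k) = mex{g(k−s) : s ∈ {1, 2}, s ≤ k}:
g(0) = mex{} = 0
g(1) = mex{0} = 1
g(2) = mex{0,1} = 2
g(3) = mex{1,2} = 0
g(4) = mex{0,2} = 1
g(5) = mex{0,1} = 2
g(6) = mex{1,2} = 0
g(7) = mex{0,2} = 1
g(8) = mex{0,1} = 2
g(9) = mex{1,2} = 0
g(10) = mex{0,2} = 1
g(11) = mex{0,1} = 2
g(12) = mex{1,2} = 0
So g(12) = 0.
For pile D, compute g(0), g(1), … with moves {2, 3, 6}:
g(0) = mex{} = 0
g(1) = mex{} = 0
g(2) = mex{0} = 1
g(3) = mex{0} = 1
g(4) = mex{0,1} = 2
g(5) = mex{1} = 0
g(6) = mex{0,1,2} = 3
g(7) = mex{0,2} = 1
So g(7) = 1.
The value of a disjunctive sum is the nim-sum of the parts.
Combined value = 5 ⊕ 4 ⊕ 0 ⊕ 1 = 0.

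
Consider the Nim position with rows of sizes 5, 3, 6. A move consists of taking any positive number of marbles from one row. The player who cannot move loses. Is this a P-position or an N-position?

P-position

Nim-sum: 5 XOR 3 XOR 6 = 0.
The nim-sum is 0, so this is a P-position: the player to move is in a losing position under optimal play.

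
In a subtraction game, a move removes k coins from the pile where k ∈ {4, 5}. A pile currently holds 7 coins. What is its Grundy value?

1

Grundy values for subtraction set {4, 5}:
g(0) = mex{} = 0
g(1) = mex{} = 0
g(2) = mex{} = 0
g(3) = mex{} = 0
g(4) = mex{0} = 1
g(5) = mex{0} = 1
g(6) = mex{0} = 1
g(7) = mex{0} = 1
So g(7) = 1.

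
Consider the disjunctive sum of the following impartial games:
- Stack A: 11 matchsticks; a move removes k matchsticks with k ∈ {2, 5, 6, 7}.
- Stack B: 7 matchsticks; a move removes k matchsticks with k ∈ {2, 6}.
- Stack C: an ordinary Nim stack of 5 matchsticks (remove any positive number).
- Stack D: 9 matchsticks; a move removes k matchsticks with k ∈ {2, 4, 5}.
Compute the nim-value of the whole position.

6

Grundy values for stack A (subtraction set {2, 5, 6, 7}):
g(0) = mex{} = 0
g(1) = mex{} = 0
g(2) = mex{0} = 1
g(3) = mex{0} = 1
g(4) = mex{1} = 0
g(5) = mex{0,1} = 2
g(6) = mex{0} = 1
g(7) = mex{0,1,2} = 3
g(8) = mex{0,1} = 2
g(9) = mex{0,1,3} = 2
g(10) = mex{0,1,2} = 3
g(11) = mex{0,1,2} = 3
So g(11) = 3.
Build the Grundy sequence for stack B with g(k) = mex{g(k−s) : s ∈ {2, 6}, s ≤ k}:
g(0) = mex{} = 0
g(1) = mex{} = 0
g(2) = mex{0} = 1
g(3) = mex{0} = 1
g(4) = mex{1} = 0
g(5) = mex{1} = 0
g(6) = mex{0} = 1
g(7) = mex{0} = 1
So g(7) = 1.
Stack C is a plain Nim stack of size 5, so its Grundy value is 5.
For stack D, compute g(0), g(1), … with moves {2, 4, 5}:
g(0) = mex{} = 0
g(1) = mex{} = 0
g(2) = mex{0} = 1
g(3) = mex{0} = 1
g(4) = mex{0,1} = 2
g(5) = mex{0,1} = 2
g(6) = mex{0,1,2} = 3
g(7) = mex{1,2} = 0
g(8) = mex{1,2,3} = 0
g(9) = mex{0,2} = 1
So g(9) = 1.
The value of a disjunctive sum is the nim-sum of the parts.
Combined value = 3 XOR 1 XOR 5 XOR 1 = 6.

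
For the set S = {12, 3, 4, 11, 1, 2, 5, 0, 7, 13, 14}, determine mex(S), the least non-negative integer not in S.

6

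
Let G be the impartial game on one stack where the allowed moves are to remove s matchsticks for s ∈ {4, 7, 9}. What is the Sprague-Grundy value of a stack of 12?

3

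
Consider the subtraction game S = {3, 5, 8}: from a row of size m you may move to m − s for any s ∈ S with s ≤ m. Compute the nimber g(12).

0

Grundy values for subtraction set {3, 5, 8}:
k:     0  1  2  3  4  5  6  7  8  9 10 11 12
g(k):  0  0  0  1  1  1  2  2  2  3  3  0  0
So g(12) = 0.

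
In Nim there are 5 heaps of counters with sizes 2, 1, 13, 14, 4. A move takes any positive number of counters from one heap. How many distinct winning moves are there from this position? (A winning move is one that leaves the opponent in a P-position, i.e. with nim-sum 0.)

3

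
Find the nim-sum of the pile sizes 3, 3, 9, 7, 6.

8

Compute the nim-sum pairwise:
3 ^ 3 = 0
0 ^ 9 = 9
9 ^ 7 = 14
14 ^ 6 = 8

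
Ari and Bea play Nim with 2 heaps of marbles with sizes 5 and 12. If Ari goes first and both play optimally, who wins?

Ari wins

In binary:
  0101  (5)
  1100  (12)
  ----
  1001  (9)
The nim-sum is 9 ≠ 0, so this is an N-position: the player to move can win; Ari has a winning move.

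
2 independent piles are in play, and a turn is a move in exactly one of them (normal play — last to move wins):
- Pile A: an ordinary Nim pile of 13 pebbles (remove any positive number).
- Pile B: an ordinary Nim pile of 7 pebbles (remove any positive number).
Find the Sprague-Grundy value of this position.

10

Pile A is a plain Nim pile of size 13, so its Grundy value is 13.
Pile B is a plain Nim pile of size 7, so its Grundy value is 7.
The value of a disjunctive sum is the nim-sum of the parts.
Combined value = 13 XOR 7 = 10.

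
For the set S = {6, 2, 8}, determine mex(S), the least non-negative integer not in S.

0 is not in the set, so the mex is 0.

0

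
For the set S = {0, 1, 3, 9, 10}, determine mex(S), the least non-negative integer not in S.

2

The values 0, 1 are all present; 2 is the first non-negative integer missing from the set.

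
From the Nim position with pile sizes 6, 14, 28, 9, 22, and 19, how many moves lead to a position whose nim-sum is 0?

Nim-sum: 6 XOR 14 XOR 28 XOR 9 XOR 22 XOR 19 = 24.
The overall nim-sum is X = 24. A pile of size p has a winning move iff p XOR X < p (reduce it to p XOR X).
  6: 6 XOR 24 = 30 ≥ 6 — no move.
  14: 14 XOR 24 = 22 ≥ 14 — no move.
  28: 28 XOR 24 = 4 < 28 — winning move (to 4).
  9: 9 XOR 24 = 17 ≥ 9 — no move.
  22: 22 XOR 24 = 14 < 22 — winning move (to 14).
  19: 19 XOR 24 = 11 < 19 — winning move (to 11).
That gives 3 winning moves.

3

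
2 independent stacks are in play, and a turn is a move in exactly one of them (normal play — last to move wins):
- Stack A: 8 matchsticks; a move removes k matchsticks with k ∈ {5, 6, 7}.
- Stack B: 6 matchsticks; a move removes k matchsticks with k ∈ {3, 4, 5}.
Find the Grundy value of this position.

3

Build the Grundy sequence for stack A with g(k) = mex{g(k−s) : s ∈ {5, 6, 7}, s ≤ k}:
k:     0  1  2  3  4  5  6  7  8
g(k):  0  0  0  0  0  1  1  1  1
So g(8) = 1.
Build the Grundy sequence for stack B with g(k) = mex{g(k−s) : s ∈ {3, 4, 5}, s ≤ k}:
g(0) = mex{} = 0
g(1) = mex{} = 0
g(2) = mex{} = 0
g(3) = mex{0} = 1
g(4) = mex{0} = 1
g(5) = mex{0} = 1
g(6) = mex{0,1} = 2
So g(6) = 2.
By the Sprague-Grundy theorem, the Grundy value of a sum of independent games is the XOR of the component values.
Combined value = 1 XOR 2 = 3.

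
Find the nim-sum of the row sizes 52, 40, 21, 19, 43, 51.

Write each in binary and XOR column by column:
  110100  (52)
  101000  (40)
  010101  (21)
  010011  (19)
  101011  (43)
  110011  (51)
  ------
  000010  (2)

2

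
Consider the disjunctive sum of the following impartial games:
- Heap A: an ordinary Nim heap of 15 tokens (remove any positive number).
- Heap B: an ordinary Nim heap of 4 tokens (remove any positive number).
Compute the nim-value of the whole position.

Heap A is a plain Nim heap of size 15, so its Grundy value is 15.
Heap B is a plain Nim heap of size 4, so its Grundy value is 4.
By the Sprague-Grundy theorem, the Grundy value of a sum of independent games is the XOR of the component values.
Combined value = 15 ⊕ 4 = 11.

11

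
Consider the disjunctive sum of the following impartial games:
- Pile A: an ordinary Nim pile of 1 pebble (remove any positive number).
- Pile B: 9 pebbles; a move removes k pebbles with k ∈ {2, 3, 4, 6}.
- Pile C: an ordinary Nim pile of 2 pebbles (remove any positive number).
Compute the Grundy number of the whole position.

Pile A is a plain Nim pile of size 1, so its Grundy value is 1.
Build the Grundy sequence for pile B with g(k) = mex{g(k−s) : s ∈ {2, 3, 4, 6}, s ≤ k}:
k:     0  1  2  3  4  5  6  7  8  9
g(k):  0  0  1  1  2  2  3  3  0  0
So g(9) = 0.
Pile C is a plain Nim pile of size 2, so its Grundy value is 2.
The value of a disjunctive sum is the nim-sum of the parts.
Combined value = 1 ⊕ 0 ⊕ 2 = 3.

3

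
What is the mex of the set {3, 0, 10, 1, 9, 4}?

2

The values 0, 1 are all present; 2 is the first non-negative integer missing from the set.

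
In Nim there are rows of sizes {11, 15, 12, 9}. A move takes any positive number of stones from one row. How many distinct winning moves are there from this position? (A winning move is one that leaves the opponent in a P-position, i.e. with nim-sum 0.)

3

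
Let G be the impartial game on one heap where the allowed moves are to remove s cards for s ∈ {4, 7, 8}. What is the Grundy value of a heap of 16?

1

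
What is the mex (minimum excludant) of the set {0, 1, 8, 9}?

The values 0, 1 are all present; 2 is the first non-negative integer missing from the set.

2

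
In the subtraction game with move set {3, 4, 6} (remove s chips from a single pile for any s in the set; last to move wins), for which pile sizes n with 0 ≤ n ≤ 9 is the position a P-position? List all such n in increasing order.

Build the Grundy sequence with g(k) = mex{g(k−s) : s ∈ {3, 4, 6}, s ≤ k}:
g(0) = mex{} = 0
g(1) = mex{} = 0
g(2) = mex{} = 0
g(3) = mex{0} = 1
g(4) = mex{0} = 1
g(5) = mex{0} = 1
g(6) = mex{0,1} = 2
g(7) = mex{0,1} = 2
g(8) = mex{0,1} = 2
g(9) = mex{1,2} = 0
The P-positions (g = 0) in 0..9 are 0, 1, 2, 9.

0, 1, 2, 9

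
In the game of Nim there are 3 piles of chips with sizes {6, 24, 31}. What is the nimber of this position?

Bitwise XOR of the heap sizes:
  00110  (6)
  11000  (24)
  11111  (31)
  -----
  00001  (1)

1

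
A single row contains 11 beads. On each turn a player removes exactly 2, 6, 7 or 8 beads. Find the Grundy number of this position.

3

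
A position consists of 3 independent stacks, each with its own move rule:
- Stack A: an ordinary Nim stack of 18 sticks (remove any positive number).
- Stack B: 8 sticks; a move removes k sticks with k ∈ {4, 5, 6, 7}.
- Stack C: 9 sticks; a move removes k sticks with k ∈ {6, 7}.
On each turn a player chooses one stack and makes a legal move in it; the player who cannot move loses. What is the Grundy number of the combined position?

17

Stack A is a plain Nim stack of size 18, so its Grundy value is 18.
Grundy values for stack B (subtraction set {4, 5, 6, 7}):
g(0) = mex{} = 0
g(1) = mex{} = 0
g(2) = mex{} = 0
g(3) = mex{} = 0
g(4) = mex{0} = 1
g(5) = mex{0} = 1
g(6) = mex{0} = 1
g(7) = mex{0} = 1
g(8) = mex{0,1} = 2
So g(8) = 2.
Build the Grundy sequence for stack C with g(k) = mex{g(k−s) : s ∈ {6, 7}, s ≤ k}:
g(0) = mex{} = 0
g(1) = mex{} = 0
g(2) = mex{} = 0
g(3) = mex{} = 0
g(4) = mex{} = 0
g(5) = mex{} = 0
g(6) = mex{0} = 1
g(7) = mex{0} = 1
g(8) = mex{0} = 1
g(9) = mex{0} = 1
So g(9) = 1.
The value of a disjunctive sum is the nim-sum of the parts.
Combined value = 18 ⊕ 2 ⊕ 1 = 17.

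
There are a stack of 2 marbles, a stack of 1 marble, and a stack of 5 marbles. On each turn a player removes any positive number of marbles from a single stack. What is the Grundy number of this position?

6

Bitwise XOR of the heap sizes:
  010  (2)
  001  (1)
  101  (5)
  ---
  110  (6)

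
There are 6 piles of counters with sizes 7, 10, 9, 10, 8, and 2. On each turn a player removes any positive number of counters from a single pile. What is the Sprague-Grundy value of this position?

4

Write each in binary and XOR column by column:
  0111  (7)
  1010  (10)
  1001  (9)
  1010  (10)
  1000  (8)
  0010  (2)
  ----
  0100  (4)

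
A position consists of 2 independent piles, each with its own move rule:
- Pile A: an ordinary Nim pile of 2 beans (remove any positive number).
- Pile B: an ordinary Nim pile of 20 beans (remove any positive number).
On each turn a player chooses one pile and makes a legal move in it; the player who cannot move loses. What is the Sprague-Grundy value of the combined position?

22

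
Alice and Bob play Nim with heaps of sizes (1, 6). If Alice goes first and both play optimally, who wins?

Alice wins

Nim-sum: 1 ^ 6 = 7.
The nim-sum is 7 ≠ 0, so this is an N-position: the player to move can win; Alice has a winning move.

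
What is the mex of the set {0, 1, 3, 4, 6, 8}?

The values 0, 1 are all present; 2 is the first non-negative integer missing from the set.

2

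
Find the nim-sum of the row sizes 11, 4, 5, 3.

Bitwise XOR of the heap sizes:
  1011  (11)
  0100  (4)
  0101  (5)
  0011  (3)
  ----
  1001  (9)

9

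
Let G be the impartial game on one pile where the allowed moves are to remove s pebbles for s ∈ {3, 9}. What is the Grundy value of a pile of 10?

Grundy values for subtraction set {3, 9}:
k:     0  1  2  3  4  5  6  7  8  9 10
g(k):  0  0  0  1  1  1  0  0  0  1  1
So g(10) = 1.

1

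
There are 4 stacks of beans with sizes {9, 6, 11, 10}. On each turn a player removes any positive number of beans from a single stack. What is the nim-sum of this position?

Nim-sum: 9 XOR 6 XOR 11 XOR 10 = 14.

14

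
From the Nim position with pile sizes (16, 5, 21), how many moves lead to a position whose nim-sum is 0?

Compute the nim-sum pairwise:
16 ⊕ 5 = 21
21 ⊕ 21 = 0
The nim-sum is already 0, so every move leaves a nonzero nim-sum — there are no winning moves.

0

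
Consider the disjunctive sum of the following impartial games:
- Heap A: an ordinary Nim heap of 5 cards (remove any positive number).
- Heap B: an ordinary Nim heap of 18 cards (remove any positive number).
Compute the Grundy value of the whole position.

23

Heap A is a plain Nim heap of size 5, so its Grundy value is 5.
Heap B is a plain Nim heap of size 18, so its Grundy value is 18.
By the Sprague-Grundy theorem, the Grundy value of a sum of independent games is the XOR of the component values.
Combined value = 5 XOR 18 = 23.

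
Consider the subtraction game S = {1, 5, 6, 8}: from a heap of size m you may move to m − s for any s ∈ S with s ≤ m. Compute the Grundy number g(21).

2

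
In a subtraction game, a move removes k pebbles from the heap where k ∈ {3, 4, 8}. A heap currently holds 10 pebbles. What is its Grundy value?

1

Build the Grundy sequence with g(k) = mex{g(k−s) : s ∈ {3, 4, 8}, s ≤ k}:
g(0) = mex{} = 0
g(1) = mex{} = 0
g(2) = mex{} = 0
g(3) = mex{0} = 1
g(4) = mex{0} = 1
g(5) = mex{0} = 1
g(6) = mex{0,1} = 2
g(7) = mex{1} = 0
g(8) = mex{0,1} = 2
g(9) = mex{0,1,2} = 3
g(10) = mex{0,2} = 1
So g(10) = 1.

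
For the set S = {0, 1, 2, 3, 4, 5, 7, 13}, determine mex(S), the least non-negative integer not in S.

6

The values 0, 1, 2, 3, 4, 5 are all present; 6 is the first non-negative integer missing from the set.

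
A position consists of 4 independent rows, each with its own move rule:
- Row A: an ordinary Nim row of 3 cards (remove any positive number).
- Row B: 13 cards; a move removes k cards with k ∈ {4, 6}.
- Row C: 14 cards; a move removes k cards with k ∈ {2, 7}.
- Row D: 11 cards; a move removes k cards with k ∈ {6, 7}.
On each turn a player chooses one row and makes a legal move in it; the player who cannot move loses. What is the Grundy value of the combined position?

2

Row A is a plain Nim row of size 3, so its Grundy value is 3.
Grundy values for row B (subtraction set {4, 6}):
g(0) = mex{} = 0
g(1) = mex{} = 0
g(2) = mex{} = 0
g(3) = mex{} = 0
g(4) = mex{0} = 1
g(5) = mex{0} = 1
g(6) = mex{0} = 1
g(7) = mex{0} = 1
g(8) = mex{0,1} = 2
g(9) = mex{0,1} = 2
g(10) = mex{1} = 0
g(11) = mex{1} = 0
g(12) = mex{1,2} = 0
g(13) = mex{1,2} = 0
So g(13) = 0.
Build the Grundy sequence for row C with g(k) = mex{g(k−s) : s ∈ {2, 7}, s ≤ k}:
k:     0  1  2  3  4  5  6  7  8  9 10 11 12 13 14
g(k):  0  0  1  1  0  0  1  1  2  0  0  1  1  0  0
So g(14) = 0.
Build the Grundy sequence for row D with g(k) = mex{g(k−s) : s ∈ {6, 7}, s ≤ k}:
k:     0  1  2  3  4  5  6  7  8  9 10 11
g(k):  0  0  0  0  0  0  1  1  1  1  1  1
So g(11) = 1.
The value of a disjunctive sum is the nim-sum of the parts.
Combined value = 3 XOR 0 XOR 0 XOR 1 = 2.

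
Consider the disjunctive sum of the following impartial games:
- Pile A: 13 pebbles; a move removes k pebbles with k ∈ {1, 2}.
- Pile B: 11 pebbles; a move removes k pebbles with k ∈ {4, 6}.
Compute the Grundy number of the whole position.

Build the Grundy sequence for pile A with g(k) = mex{g(k−s) : s ∈ {1, 2}, s ≤ k}:
g(0) = mex{} = 0
g(1) = mex{0} = 1
g(2) = mex{0,1} = 2
g(3) = mex{1,2} = 0
g(4) = mex{0,2} = 1
g(5) = mex{0,1} = 2
g(6) = mex{1,2} = 0
g(7) = mex{0,2} = 1
g(8) = mex{0,1} = 2
g(9) = mex{1,2} = 0
g(10) = mex{0,2} = 1
g(11) = mex{0,1} = 2
g(12) = mex{1,2} = 0
g(13) = mex{0,2} = 1
So g(13) = 1.
Build the Grundy sequence for pile B with g(k) = mex{g(k−s) : s ∈ {4, 6}, s ≤ k}:
g(0) = mex{} = 0
g(1) = mex{} = 0
g(2) = mex{} = 0
g(3) = mex{} = 0
g(4) = mex{0} = 1
g(5) = mex{0} = 1
g(6) = mex{0} = 1
g(7) = mex{0} = 1
g(8) = mex{0,1} = 2
g(9) = mex{0,1} = 2
g(10) = mex{1} = 0
g(11) = mex{1} = 0
So g(11) = 0.
The value of a disjunctive sum is the nim-sum of the parts.
Combined value = 1 XOR 0 = 1.

1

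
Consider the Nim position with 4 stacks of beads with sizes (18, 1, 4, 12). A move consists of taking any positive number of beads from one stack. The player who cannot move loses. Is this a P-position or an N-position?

N-position

Nim-sum: 18 XOR 1 XOR 4 XOR 12 = 27.
The nim-sum is 27 ≠ 0, so this is an N-position: the player to move can win.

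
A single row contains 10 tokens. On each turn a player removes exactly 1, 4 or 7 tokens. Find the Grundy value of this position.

0

Build the Grundy sequence with g(k) = mex{g(k−s) : s ∈ {1, 4, 7}, s ≤ k}:
g(0) = mex{} = 0
g(1) = mex{0} = 1
g(2) = mex{1} = 0
g(3) = mex{0} = 1
g(4) = mex{0,1} = 2
g(5) = mex{1,2} = 0
g(6) = mex{0} = 1
g(7) = mex{0,1} = 2
g(8) = mex{1,2} = 0
g(9) = mex{0} = 1
g(10) = mex{1} = 0
So g(10) = 0.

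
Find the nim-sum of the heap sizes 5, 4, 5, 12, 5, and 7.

Compute the nim-sum pairwise:
5 ^ 4 = 1
1 ^ 5 = 4
4 ^ 12 = 8
8 ^ 5 = 13
13 ^ 7 = 10

10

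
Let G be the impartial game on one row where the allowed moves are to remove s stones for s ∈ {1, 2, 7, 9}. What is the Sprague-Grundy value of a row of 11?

Grundy values for subtraction set {1, 2, 7, 9}:
g(0) = mex{} = 0
g(1) = mex{0} = 1
g(2) = mex{0,1} = 2
g(3) = mex{1,2} = 0
g(4) = mex{0,2} = 1
g(5) = mex{0,1} = 2
g(6) = mex{1,2} = 0
g(7) = mex{0,2} = 1
g(8) = mex{0,1} = 2
g(9) = mex{0,1,2} = 3
g(10) = mex{0,1,2,3} = 4
g(11) = mex{1,2,3,4} = 0
So g(11) = 0.

0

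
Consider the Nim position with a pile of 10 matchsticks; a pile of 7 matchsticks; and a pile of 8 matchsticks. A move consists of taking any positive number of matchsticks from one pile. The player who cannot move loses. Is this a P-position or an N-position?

N-position

Compute the nim-sum pairwise:
10 ⊕ 7 = 13
13 ⊕ 8 = 5
The nim-sum is 5 ≠ 0, so this is an N-position: the player to move can win.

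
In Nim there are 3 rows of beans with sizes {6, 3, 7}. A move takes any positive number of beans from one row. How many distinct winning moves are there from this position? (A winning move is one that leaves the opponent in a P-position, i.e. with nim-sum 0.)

3

In binary:
  110  (6)
  011  (3)
  111  (7)
  ---
  010  (2)
The overall nim-sum is X = 2. A row of size p has a winning move iff p XOR X < p (reduce it to p XOR X).
  6: 6 XOR 2 = 4 < 6 — winning move (to 4).
  3: 3 XOR 2 = 1 < 3 — winning move (to 1).
  7: 7 XOR 2 = 5 < 7 — winning move (to 5).
That gives 3 winning moves.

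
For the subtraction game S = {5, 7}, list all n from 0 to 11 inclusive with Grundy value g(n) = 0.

0, 1, 2, 3, 4

Build the Grundy sequence with g(k) = mex{g(k−s) : s ∈ {5, 7}, s ≤ k}:
g(0) = mex{} = 0
g(1) = mex{} = 0
g(2) = mex{} = 0
g(3) = mex{} = 0
g(4) = mex{} = 0
g(5) = mex{0} = 1
g(6) = mex{0} = 1
g(7) = mex{0} = 1
g(8) = mex{0} = 1
g(9) = mex{0} = 1
g(10) = mex{0,1} = 2
g(11) = mex{0,1} = 2
The P-positions (g = 0) in 0..11 are 0, 1, 2, 3, 4.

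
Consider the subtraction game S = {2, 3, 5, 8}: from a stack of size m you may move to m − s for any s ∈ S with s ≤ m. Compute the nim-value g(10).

Compute g(0), g(1), … for moves {2, 3, 5, 8}:
k:     0  1  2  3  4  5  6  7  8  9 10
g(k):  0  0  1  1  2  2  3  0  4  1  3
So g(10) = 3.

3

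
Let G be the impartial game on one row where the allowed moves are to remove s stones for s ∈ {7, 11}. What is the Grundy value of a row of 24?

Compute g(0), g(1), … for moves {7, 11}:
k:     0  1  2  3  4  5  6  7  8  9 10 11 12 13 14 15 16 17 18 19 20 21 22 23 24
g(k):  0  0  0  0  0  0  0  1  1  1  1  1  1  1  2  2  2  2  0  0  0  0  0  0  0
So g(24) = 0.

0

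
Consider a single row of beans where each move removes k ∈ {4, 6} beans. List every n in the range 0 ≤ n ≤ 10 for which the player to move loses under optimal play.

Build the Grundy sequence with g(k) = mex{g(k−s) : s ∈ {4, 6}, s ≤ k}:
k:     0  1  2  3  4  5  6  7  8  9 10
g(k):  0  0  0  0  1  1  1  1  2  2  0
The P-positions (g = 0) in 0..10 are 0, 1, 2, 3, 10.

0, 1, 2, 3, 10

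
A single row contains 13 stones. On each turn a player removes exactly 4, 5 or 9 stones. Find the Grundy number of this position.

0

Build the Grundy sequence with g(k) = mex{g(k−s) : s ∈ {4, 5, 9}, s ≤ k}:
g(0) = mex{} = 0
g(1) = mex{} = 0
g(2) = mex{} = 0
g(3) = mex{} = 0
g(4) = mex{0} = 1
g(5) = mex{0} = 1
g(6) = mex{0} = 1
g(7) = mex{0} = 1
g(8) = mex{0,1} = 2
g(9) = mex{0,1} = 2
g(10) = mex{0,1} = 2
g(11) = mex{0,1} = 2
g(12) = mex{0,1,2} = 3
g(13) = mex{1,2} = 0
So g(13) = 0.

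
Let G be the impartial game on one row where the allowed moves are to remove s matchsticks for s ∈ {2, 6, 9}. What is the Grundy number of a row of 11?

3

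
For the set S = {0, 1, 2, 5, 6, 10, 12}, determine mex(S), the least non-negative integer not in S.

The values 0, 1, 2 are all present; 3 is the first non-negative integer missing from the set.

3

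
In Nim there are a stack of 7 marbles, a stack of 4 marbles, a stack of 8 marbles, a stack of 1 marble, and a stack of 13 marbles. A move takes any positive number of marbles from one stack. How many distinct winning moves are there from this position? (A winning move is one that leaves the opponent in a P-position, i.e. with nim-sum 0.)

3

Compute the nim-sum pairwise:
7 XOR 4 = 3
3 XOR 8 = 11
11 XOR 1 = 10
10 XOR 13 = 7
The overall nim-sum is X = 7. A stack of size p has a winning move iff p XOR X < p (reduce it to p XOR X).
  7: 7 XOR 7 = 0 < 7 — winning move (to 0).
  4: 4 XOR 7 = 3 < 4 — winning move (to 3).
  8: 8 XOR 7 = 15 ≥ 8 — no move.
  1: 1 XOR 7 = 6 ≥ 1 — no move.
  13: 13 XOR 7 = 10 < 13 — winning move (to 10).
That gives 3 winning moves.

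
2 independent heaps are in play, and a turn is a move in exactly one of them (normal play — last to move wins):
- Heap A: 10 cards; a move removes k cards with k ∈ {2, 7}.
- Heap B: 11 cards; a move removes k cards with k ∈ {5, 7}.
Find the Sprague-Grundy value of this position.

Build the Grundy sequence for heap A with g(k) = mex{g(k−s) : s ∈ {2, 7}, s ≤ k}:
g(0) = mex{} = 0
g(1) = mex{} = 0
g(2) = mex{0} = 1
g(3) = mex{0} = 1
g(4) = mex{1} = 0
g(5) = mex{1} = 0
g(6) = mex{0} = 1
g(7) = mex{0} = 1
g(8) = mex{0,1} = 2
g(9) = mex{1} = 0
g(10) = mex{1,2} = 0
So g(10) = 0.
For heap B, compute g(0), g(1), … with moves {5, 7}:
k:     0  1  2  3  4  5  6  7  8  9 10 11
g(k):  0  0  0  0  0  1  1  1  1  1  2  2
So g(11) = 2.
The value of a disjunctive sum is the nim-sum of the parts.
Combined value = 0 ⊕ 2 = 2.

2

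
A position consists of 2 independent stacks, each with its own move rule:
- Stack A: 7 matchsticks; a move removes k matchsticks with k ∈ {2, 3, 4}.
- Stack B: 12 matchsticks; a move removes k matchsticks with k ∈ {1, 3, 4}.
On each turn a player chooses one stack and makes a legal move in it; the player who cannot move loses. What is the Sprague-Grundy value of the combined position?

For stack A, compute g(0), g(1), … with moves {2, 3, 4}:
g(0) = mex{} = 0
g(1) = mex{} = 0
g(2) = mex{0} = 1
g(3) = mex{0} = 1
g(4) = mex{0,1} = 2
g(5) = mex{0,1} = 2
g(6) = mex{1,2} = 0
g(7) = mex{1,2} = 0
So g(7) = 0.
Grundy values for stack B (subtraction set {1, 3, 4}):
k:     0  1  2  3  4  5  6  7  8  9 10 11 12
g(k):  0  1  0  1  2  3  2  0  1  0  1  2  3
So g(12) = 3.
The value of a disjunctive sum is the nim-sum of the parts.
Combined value = 0 XOR 3 = 3.

3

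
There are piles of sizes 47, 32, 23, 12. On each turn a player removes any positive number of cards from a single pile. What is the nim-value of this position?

20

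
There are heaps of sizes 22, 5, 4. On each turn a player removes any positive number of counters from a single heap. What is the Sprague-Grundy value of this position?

23

Write each in binary and XOR column by column:
  10110  (22)
  00101  (5)
  00100  (4)
  -----
  10111  (23)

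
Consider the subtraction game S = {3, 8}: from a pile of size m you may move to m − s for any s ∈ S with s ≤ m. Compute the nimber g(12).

Build the Grundy sequence with g(k) = mex{g(k−s) : s ∈ {3, 8}, s ≤ k}:
g(0) = mex{} = 0
g(1) = mex{} = 0
g(2) = mex{} = 0
g(3) = mex{0} = 1
g(4) = mex{0} = 1
g(5) = mex{0} = 1
g(6) = mex{1} = 0
g(7) = mex{1} = 0
g(8) = mex{0,1} = 2
g(9) = mex{0} = 1
g(10) = mex{0} = 1
g(11) = mex{1,2} = 0
g(12) = mex{1} = 0
So g(12) = 0.

0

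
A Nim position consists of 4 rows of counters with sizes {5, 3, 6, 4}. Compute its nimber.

4

Bitwise XOR of the heap sizes:
  101  (5)
  011  (3)
  110  (6)
  100  (4)
  ---
  100  (4)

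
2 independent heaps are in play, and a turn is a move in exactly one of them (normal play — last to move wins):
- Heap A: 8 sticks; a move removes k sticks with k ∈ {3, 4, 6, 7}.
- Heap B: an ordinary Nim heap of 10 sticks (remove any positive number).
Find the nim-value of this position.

Build the Grundy sequence for heap A with g(k) = mex{g(k−s) : s ∈ {3, 4, 6, 7}, s ≤ k}:
g(0) = mex{} = 0
g(1) = mex{} = 0
g(2) = mex{} = 0
g(3) = mex{0} = 1
g(4) = mex{0} = 1
g(5) = mex{0} = 1
g(6) = mex{0,1} = 2
g(7) = mex{0,1} = 2
g(8) = mex{0,1} = 2
So g(8) = 2.
Heap B is a plain Nim heap of size 10, so its Grundy value is 10.
By the Sprague-Grundy theorem, the Grundy value of a sum of independent games is the XOR of the component values.
Combined value = 2 XOR 10 = 8.

8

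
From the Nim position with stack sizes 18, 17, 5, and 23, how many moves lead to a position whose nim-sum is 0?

3

In binary:
  10010  (18)
  10001  (17)
  00101  (5)
  10111  (23)
  -----
  10001  (17)
The overall nim-sum is X = 17. A stack of size p has a winning move iff p XOR X < p (reduce it to p XOR X).
  18: 18 XOR 17 = 3 < 18 — winning move (to 3).
  17: 17 XOR 17 = 0 < 17 — winning move (to 0).
  5: 5 XOR 17 = 20 ≥ 5 — no move.
  23: 23 XOR 17 = 6 < 23 — winning move (to 6).
That gives 3 winning moves.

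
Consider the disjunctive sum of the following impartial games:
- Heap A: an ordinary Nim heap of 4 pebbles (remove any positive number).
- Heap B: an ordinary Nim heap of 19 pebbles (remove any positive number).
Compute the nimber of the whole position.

Heap A is a plain Nim heap of size 4, so its Grundy value is 4.
Heap B is a plain Nim heap of size 19, so its Grundy value is 19.
By the Sprague-Grundy theorem, the Grundy value of a sum of independent games is the XOR of the component values.
Combined value = 4 ⊕ 19 = 23.

23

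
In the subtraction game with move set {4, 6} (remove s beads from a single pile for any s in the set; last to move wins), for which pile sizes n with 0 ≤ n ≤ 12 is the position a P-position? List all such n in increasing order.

Compute g(0), g(1), … for moves {4, 6}:
k:     0  1  2  3  4  5  6  7  8  9 10 11 12
g(k):  0  0  0  0  1  1  1  1  2  2  0  0  0
The P-positions (g = 0) in 0..12 are 0, 1, 2, 3, 10, 11, 12.

0, 1, 2, 3, 10, 11, 12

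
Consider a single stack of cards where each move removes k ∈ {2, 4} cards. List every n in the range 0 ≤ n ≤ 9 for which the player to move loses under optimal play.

Grundy values for subtraction set {2, 4}:
k:     0  1  2  3  4  5  6  7  8  9
g(k):  0  0  1  1  2  2  0  0  1  1
The P-positions (g = 0) in 0..9 are 0, 1, 6, 7.

0, 1, 6, 7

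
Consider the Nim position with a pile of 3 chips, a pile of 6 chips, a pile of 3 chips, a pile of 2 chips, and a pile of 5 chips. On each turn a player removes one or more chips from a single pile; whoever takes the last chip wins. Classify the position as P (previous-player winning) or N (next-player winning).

N-position

Nim-sum: 3 ⊕ 6 ⊕ 3 ⊕ 2 ⊕ 5 = 1.
The nim-sum is 1 ≠ 0, so this is an N-position: the player to move can win.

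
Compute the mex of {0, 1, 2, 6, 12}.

3

The values 0, 1, 2 are all present; 3 is the first non-negative integer missing from the set.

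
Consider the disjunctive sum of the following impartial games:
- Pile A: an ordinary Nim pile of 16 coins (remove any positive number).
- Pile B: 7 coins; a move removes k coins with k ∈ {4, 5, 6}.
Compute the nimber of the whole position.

17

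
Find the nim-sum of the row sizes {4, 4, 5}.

5

Compute the nim-sum pairwise:
4 ^ 4 = 0
0 ^ 5 = 5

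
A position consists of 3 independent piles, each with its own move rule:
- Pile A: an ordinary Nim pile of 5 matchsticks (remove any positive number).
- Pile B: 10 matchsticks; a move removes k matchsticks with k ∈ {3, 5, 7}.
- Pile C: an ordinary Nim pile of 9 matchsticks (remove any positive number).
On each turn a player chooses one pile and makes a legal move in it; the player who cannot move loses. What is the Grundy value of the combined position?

12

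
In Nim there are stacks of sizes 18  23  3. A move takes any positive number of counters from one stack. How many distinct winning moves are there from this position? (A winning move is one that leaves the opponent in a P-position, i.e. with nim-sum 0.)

1

Nim-sum: 18 ⊕ 23 ⊕ 3 = 6.
The overall nim-sum is X = 6. A stack of size p has a winning move iff p XOR X < p (reduce it to p XOR X).
  18: 18 XOR 6 = 20 ≥ 18 — no move.
  23: 23 XOR 6 = 17 < 23 — winning move (to 17).
  3: 3 XOR 6 = 5 ≥ 3 — no move.
That gives 1 winning move.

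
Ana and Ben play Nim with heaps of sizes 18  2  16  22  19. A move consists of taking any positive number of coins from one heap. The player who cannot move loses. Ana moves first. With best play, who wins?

Ana wins

Nim-sum: 18 XOR 2 XOR 16 XOR 22 XOR 19 = 5.
The nim-sum is 5 ≠ 0, so this is an N-position: the player to move can win; Ana has a winning move.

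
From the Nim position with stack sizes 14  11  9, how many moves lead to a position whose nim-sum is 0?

Nim-sum: 14 ⊕ 11 ⊕ 9 = 12.
The overall nim-sum is X = 12. A stack of size p has a winning move iff p XOR X < p (reduce it to p XOR X).
  14: 14 XOR 12 = 2 < 14 — winning move (to 2).
  11: 11 XOR 12 = 7 < 11 — winning move (to 7).
  9: 9 XOR 12 = 5 < 9 — winning move (to 5).
That gives 3 winning moves.

3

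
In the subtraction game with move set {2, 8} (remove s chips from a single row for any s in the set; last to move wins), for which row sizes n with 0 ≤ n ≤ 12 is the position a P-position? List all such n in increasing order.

0, 1, 4, 5, 10, 11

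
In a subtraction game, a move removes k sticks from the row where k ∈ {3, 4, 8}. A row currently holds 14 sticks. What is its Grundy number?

0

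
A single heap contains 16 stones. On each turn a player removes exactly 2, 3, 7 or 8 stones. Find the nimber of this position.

0

Compute g(0), g(1), … for moves {2, 3, 7, 8}:
k:     0  1  2  3  4  5  6  7  8  9 10 11 12 13 14 15 16
g(k):  0  0  1  1  2  0  0  1  1  2  0  0  1  1  2  0  0
So g(16) = 0.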